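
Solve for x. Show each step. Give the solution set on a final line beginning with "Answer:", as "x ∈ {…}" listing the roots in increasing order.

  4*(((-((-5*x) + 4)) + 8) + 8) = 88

Step 1. [4*(((-((-5*x) + 4)) + 8) + 8) = 88] divide by the outer 4 ⇒ div: ((-((-5*x) + 4)) + 8) + 8 = 22.
Step 2. [((-((-5*x) + 4)) + 8) + 8 = 22] peel the +8: subtract 8 from each side ⇒ sub: (-((-5*x) + 4)) + 8 = 14.
Step 3. [(-((-5*x) + 4)) + 8 = 14] +8 is outermost — subtract 8 both sides. So sub: -((-5*x) + 4) = 6.
Step 4. [-((-5*x) + 4) = 6] LHS negated; negate both sides. So neg: (-5*x) + 4 = -6.
Step 5. [(-5*x) + 4 = -6] subtract 4: x sits inside (… + 4), so sub: -5*x = -10.
Step 6. [-5*x = -10] -5 out front; divide by -5, so div: x = 2.

Answer: x ∈ {2}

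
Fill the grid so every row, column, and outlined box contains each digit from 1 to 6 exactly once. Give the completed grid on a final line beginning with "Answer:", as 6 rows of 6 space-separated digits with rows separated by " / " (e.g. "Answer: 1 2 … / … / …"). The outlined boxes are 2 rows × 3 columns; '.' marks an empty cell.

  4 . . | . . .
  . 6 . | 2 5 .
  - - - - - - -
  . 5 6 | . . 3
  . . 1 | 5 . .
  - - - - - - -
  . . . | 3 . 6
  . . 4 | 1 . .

Step 1. [r6c5∈{2}] only 2 remains possible at r6c5 ⇒ r6c5=2.
Step 2. [r1c5∈{1,3,6}] col 5 places 3 nowhere but r1c5, so r1c5=3.
Step 3. [r4c2∈{2,3,4}] across col 2, 4 lands solely at r4c2 ⇒ r4c2=4.
Step 4. [r4c1∈{2,3}] across row 4, 3 lands solely at r4c1, so r4c1=3.
Step 5. [r2c1∈{1}] nothing but 1 survives at r2c1. So r2c1=1.
Step 6. [r1c3∈{2,5}] in row 1, 5 fits only at r1c3 ⇒ r1c3=5.
Step 7. [r5c3∈{2}] r5c3 is down to just 2 ⇒ r5c3=2.
Step 8. [r5c5∈{4}] nothing but 4 survives at r5c5, so r5c5=4.
Step 9. [r6c1∈{5,6}] r6c1 is the only open cell in row 6 admitting 6. So r6c1=6.
Step 10. [r3c1∈{2}] only 2 remains possible at r3c1. So r3c1=2.
Step 11. [r6c6∈{5}] nothing but 5 survives at r6c6 ⇒ r6c6=5.
Step 12. [r2c3∈{3}] r2c3's peers cover all but 3, so r2c3=3.
Step 13. [r3c5∈{1}] only 1 remains possible at r3c5, so r3c5=1.
Step 14. [r6c2∈{3}] r6c2 has the single candidate 3, so r6c2=3.
Step 15. [r2c6∈{4}] r2c6 is down to just 4 ⇒ r2c6=4.
Step 16. [r1c6∈{1}] r1c6's peers cover all but 1. So r1c6=1.
Step 17. [r5c2∈{1}] only 1 remains possible at r5c2 ⇒ r5c2=1.
Step 18. [r3c4∈{4}] r3c4 has the single candidate 4, so r3c4=4.
Step 19. [r1c4∈{6}] r1c4's peers cover all but 6. So r1c4=6.
Step 20. [r4c6∈{2}] r4c6's peers cover all but 2. So r4c6=2.
Step 21. [r4c5∈{6}] r4c5 has the single candidate 6, so r4c5=6.
Step 22. [r5c1∈{5}] nothing but 5 survives at r5c1. So r5c1=5.
Step 23. [r1c2∈{2}] only 2 remains possible at r1c2 ⇒ r1c2=2.

Answer: 4 2 5 6 3 1 / 1 6 3 2 5 4 / 2 5 6 4 1 3 / 3 4 1 5 6 2 / 5 1 2 3 4 6 / 6 3 4 1 2 5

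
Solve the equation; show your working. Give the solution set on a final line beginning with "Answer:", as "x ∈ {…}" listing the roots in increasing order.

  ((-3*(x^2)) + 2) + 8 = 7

Step 1. [((-3*(x^2)) + 2) + 8 = 7] subtract 8: x sits inside (… + 8). So sub: (-3*(x^2)) + 2 = -1.
Step 2. [(-3*(x^2)) + 2 = -1] the outer +2 inverts by subtracting 2, so sub: -3*(x^2) = -3.
Step 3. [-3*(x^2) = -3] -3 out front; divide by -3. So div: x^2 = 1.
Step 4. [x^2 = 1] √ both sides: 1 ≥ 0 gives two branches, so sqrt: x = 1 or -1.

Answer: x ∈ {-1, 1}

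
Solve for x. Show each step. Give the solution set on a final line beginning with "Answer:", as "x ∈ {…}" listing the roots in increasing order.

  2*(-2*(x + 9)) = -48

Step 1. [2*(-2*(x + 9)) = -48] 2·(inner) — divide through by 2, so div: -2*(x + 9) = -24.
Step 2. [-2*(x + 9) = -24] LHS = -2·(…); ÷-2 both sides. So div: x + 9 = 12.
Step 3. [x + 9 = 12] the outer +9 inverts by subtracting 9. So sub: x = 3.

Answer: x ∈ {3}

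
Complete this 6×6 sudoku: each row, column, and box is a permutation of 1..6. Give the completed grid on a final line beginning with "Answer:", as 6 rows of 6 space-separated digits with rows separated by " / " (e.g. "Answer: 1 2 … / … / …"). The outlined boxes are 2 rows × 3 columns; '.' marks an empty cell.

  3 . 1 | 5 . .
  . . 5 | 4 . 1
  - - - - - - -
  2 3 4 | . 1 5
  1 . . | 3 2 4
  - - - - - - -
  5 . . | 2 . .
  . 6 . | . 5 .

Step 1. [r6c6∈{3}] nothing but 3 survives at r6c6 ⇒ r6c6=3.
Step 2. [r1c5∈{6}] only 6 remains possible at r1c5 ⇒ r1c5=6.
Step 3. [r1c2∈{2,4}] in row 1, 4 fits only at r1c2 ⇒ r1c2=4.
Step 4. [r3c4∈{6}] r3c4's peers cover all but 6, so r3c4=6.
Step 5. [r5c2∈{1}] nothing but 1 survives at r5c2. So r5c2=1.
Step 6. [r5c6∈{6}] r5c6 has the single candidate 6 ⇒ r5c6=6.
Step 7. [r2c5∈{3}] only 3 remains possible at r2c5 ⇒ r2c5=3.
Step 8. [r1c6∈{2}] r1c6 has the single candidate 2 ⇒ r1c6=2.
Step 9. [r6c3∈{2}] r6c3's peers cover all but 2. So r6c3=2.
Step 10. [r2c1∈{6}] nothing but 6 survives at r2c1 ⇒ r2c1=6.
Step 11. [r6c1∈{4}] nothing but 4 survives at r6c1. So r6c1=4.
Step 12. [r6c4∈{1}] nothing but 1 survives at r6c4 ⇒ r6c4=1.
Step 13. [r2c2∈{2}] only 2 remains possible at r2c2. So r2c2=2.
Step 14. [r5c3∈{3}] r5c3's peers cover all but 3. So r5c3=3.
Step 15. [r4c3∈{6}] nothing but 6 survives at r4c3 ⇒ r4c3=6.
Step 16. [r4c2∈{5}] r4c2's peers cover all but 5, so r4c2=5.
Step 17. [r5c5∈{4}] r5c5's peers cover all but 4. So r5c5=4.

Answer: 3 4 1 5 6 2 / 6 2 5 4 3 1 / 2 3 4 6 1 5 / 1 5 6 3 2 4 / 5 1 3 2 4 6 / 4 6 2 1 5 3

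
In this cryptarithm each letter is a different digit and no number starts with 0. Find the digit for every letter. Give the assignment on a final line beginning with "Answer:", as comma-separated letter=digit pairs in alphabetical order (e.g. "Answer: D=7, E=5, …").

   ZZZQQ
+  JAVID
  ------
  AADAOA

Step 1. [col 1: Q + D ≡ A (mod 10)] several values work for A in column 1 (Q + D ≡ A (mod 10), carry-in 0); try A=1 ⇒ A=1.
Step 2. [col 1: Q + D ≡ A (mod 10)] no forcing yet in column 1 (carry-in 0); Q=7 is free and consistent — try it, so Q=7.
Step 3. [col 1: Q + D ≡ A (mod 10)] from column 1 (Q=7, A=1, carry-in 0, digits 1,7 already taken and all letters distinct): D must equal 4, so D=4.
Step 4. [col 2: Q + I ≡ O (mod 10)] several values work for I in column 2 (Q + I ≡ O (mod 10), carry-in 1); try I=5, so I=5.
Step 5. [col 2: Q + I ≡ O (mod 10)] column 2: given Q=7, I=5, carry-in 1, and digits 1,4,5,7 already taken and all letters distinct, Q+I≡O (mod 10) forces O=3. So O=3.
Step 6. [col 3: Z + V ≡ A (mod 10)] several values work for Z in column 3 (Z + V ≡ A (mod 10), carry-in 1); try Z=2. So Z=2.
Step 7. [col 3: Z + V ≡ A (mod 10)] in column 3 we have Z+V≡A with carry-in 1; given Z=2, A=1 and digits 1,2,3,4,5,7 already taken and all letters distinct, that pins V to 8, so V=8.
Step 8. [col 5: Z + J ≡ A (mod 10)] column 5 reads Z+J+carry(0)=A with Z=2, A=1; with digits 1,2,3,4,5,7,8 already taken and all letters distinct, the only value for J is 9, so J=9.

Answer: A=1, D=4, I=5, J=9, O=3, Q=7, V=8, Z=2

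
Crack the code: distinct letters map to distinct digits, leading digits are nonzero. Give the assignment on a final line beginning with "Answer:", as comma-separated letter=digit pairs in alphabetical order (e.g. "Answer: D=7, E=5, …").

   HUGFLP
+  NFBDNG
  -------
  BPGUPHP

Step 1. [col 1: P + G ≡ P (mod 10)] in column 1 we have P+G≡P with carry-in 0; given nothing yet and all letters distinct, none taken yet, that pins G to 0 ⇒ G=0.
Step 2. [col 1: P + G ≡ P (mod 10)] P=4 is one option consistent with column 1 (P + G ≡ P (mod 10), carry-in 0) — take it, so P=4.
Step 3. [col 2: L + N ≡ H (mod 10)] several values work for L in column 2 (L + N ≡ H (mod 10), carry-in 0); try L=9, so L=9.
Step 4. [col 2: L + N ≡ H (mod 10)] H=6 is one option consistent with column 2 (L + N ≡ H (mod 10), carry-in 0) — take it, so H=6.
Step 5. [B] B is the leading digit of a 7-digit sum of two 6-digit numbers; the final carry is exactly 1. So B=1.
Step 6. [col 2: L + N ≡ H (mod 10)] from column 2 (L=9, H=6, carry-in 0, digits 0,1,4,6,9 already taken and all letters distinct): N must equal 7, so N=7.
Step 7. [col 3: F + D ≡ P (mod 10)] several values work for D in column 3 (F + D ≡ P (mod 10), carry-in 1); try D=5, so D=5.
Step 8. [col 3: F + D ≡ P (mod 10)] from column 3 (D=5, P=4, carry-in 1, digits 0,1,4,5,6,7,9 already taken and all letters distinct): F must equal 8 ⇒ F=8.
Step 9. [col 4: G + B ≡ U (mod 10)] in column 4 we have G+B≡U with carry-in 1; given G=0, B=1 and digits 0,1,4,5,6,7,8,9 already taken and all letters distinct, that pins U to 2 ⇒ U=2.

Answer: B=1, D=5, F=8, G=0, H=6, L=9, N=7, P=4, U=2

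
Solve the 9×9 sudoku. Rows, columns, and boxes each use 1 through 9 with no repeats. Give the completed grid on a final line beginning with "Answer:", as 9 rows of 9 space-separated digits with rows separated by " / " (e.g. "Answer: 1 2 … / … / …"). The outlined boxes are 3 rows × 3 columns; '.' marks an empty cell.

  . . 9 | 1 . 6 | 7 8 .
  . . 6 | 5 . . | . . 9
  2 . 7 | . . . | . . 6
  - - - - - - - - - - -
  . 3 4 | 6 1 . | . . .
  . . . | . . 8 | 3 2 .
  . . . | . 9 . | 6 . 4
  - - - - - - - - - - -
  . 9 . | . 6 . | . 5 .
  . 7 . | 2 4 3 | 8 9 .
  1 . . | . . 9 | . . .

Step 1. [r4c8∈{7}] r4c8 has the single candidate 7. So r4c8=7.
Step 2. [r8c3∈{5}] only 5 remains possible at r8c3 ⇒ r8c3=5.
Step 3. [r6c8∈{1}] r6c8 is down to just 1, so r6c8=1.
Step 4. [r5c9∈{5}] nothing but 5 survives at r5c9. So r5c9=5.
Step 5. [r5c5∈{7}] nothing but 7 survives at r5c5. So r5c5=7.
Step 6. [r3c6∈{4}] nothing but 4 survives at r3c6, so r3c6=4.
Step 7. [r3c8∈{3}] r3c8 is down to just 3, so r3c8=3.
Step 8. [r2c8∈{4}] r2c8 has the single candidate 4, so r2c8=4.
Step 9. [r1c9∈{2}] nothing but 2 survives at r1c9 ⇒ r1c9=2.
Step 10. [r3c5∈{8}] only 8 remains possible at r3c5 ⇒ r3c5=8.
Step 11. [r7c6∈{1,7}] in col 6, 1 fits only at r7c6. So r7c6=1.
Step 12. [r4c6∈{2,5}] row 4 places 2 nowhere but r4c6 ⇒ r4c6=2.
Step 13. [r4c1∈{5,8,9}] 5 has one home in row 4: r4c1, so r4c1=5.
Step 14. [r8c1∈{6}] r8c1 is down to just 6. So r8c1=6.
Step 15. [r2c7∈{1}] only 1 remains possible at r2c7. So r2c7=1.
Step 16. [r2c2∈{8}] r2c2 has the single candidate 8. So r2c2=8.
Step 17. [r2c1∈{3}] nothing but 3 survives at r2c1. So r2c1=3.
Step 18. [r1c1∈{4}] r1c1's peers cover all but 4 ⇒ r1c1=4.
Step 19. [r7c1∈{8}] r7c1 has the single candidate 8. So r7c1=8.
Step 20. [r7c4∈{7}] r7c4's peers cover all but 7. So r7c4=7.
Step 21. [r7c9∈{3}] r7c9 has the single candidate 3, so r7c9=3.
Step 22. [r7c3∈{2}] r7c3 has the single candidate 2, so r7c3=2.
Step 23. [r3c2∈{1,5}] r3c2 is the only open cell in row 3 admitting 1. So r3c2=1.
Step 24. [r9c2∈{4}] r9c2 is down to just 4, so r9c2=4.
Step 25. [r6c2∈{2}] r6c2 is down to just 2. So r6c2=2.
Step 26. [r5c2∈{6}] r5c2's peers cover all but 6 ⇒ r5c2=6.
Step 27. [r6c6∈{5}] nothing but 5 survives at r6c6 ⇒ r6c6=5.
Step 28. [r6c1∈{7}] r6c1's peers cover all but 7 ⇒ r6c1=7.
Step 29. [r5c4∈{4}] r5c4 has the single candidate 4 ⇒ r5c4=4.
Step 30. [r4c9∈{8}] nothing but 8 survives at r4c9, so r4c9=8.
Step 31. [r7c7∈{4}] only 4 remains possible at r7c7, so r7c7=4.
Step 32. [r8c9∈{1}] r8c9 is down to just 1. So r8c9=1.
Step 33. [r9c5∈{5}] r9c5 has the single candidate 5, so r9c5=5.
Step 34. [r5c1∈{9}] only 9 remains possible at r5c1 ⇒ r5c1=9.
Step 35. [r6c3∈{8}] only 8 remains possible at r6c3. So r6c3=8.
Step 36. [r2c6∈{7}] r2c6's peers cover all but 7 ⇒ r2c6=7.
Step 37. [r3c4∈{9}] r3c4 has the single candidate 9, so r3c4=9.
Step 38. [r5c3∈{1}] r5c3 has the single candidate 1 ⇒ r5c3=1.
Step 39. [r6c4∈{3}] r6c4 is down to just 3, so r6c4=3.
Step 40. [r9c3∈{3}] nothing but 3 survives at r9c3. So r9c3=3.
Step 41. [r9c8∈{6}] nothing but 6 survives at r9c8, so r9c8=6.
Step 42. [r3c7∈{5}] nothing but 5 survives at r3c7. So r3c7=5.
Step 43. [r2c5∈{2}] r2c5 is down to just 2 ⇒ r2c5=2.
Step 44. [r9c7∈{2}] r9c7 is down to just 2. So r9c7=2.
Step 45. [r1c5∈{3}] r1c5 is down to just 3 ⇒ r1c5=3.
Step 46. [r1c2∈{5}] r1c2 has the single candidate 5 ⇒ r1c2=5.
Step 47. [r4c7∈{9}] nothing but 9 survives at r4c7. So r4c7=9.
Step 48. [r9c9∈{7}] only 7 remains possible at r9c9. So r9c9=7.
Step 49. [r9c4∈{8}] r9c4's peers cover all but 8 ⇒ r9c4=8.

Answer: 4 5 9 1 3 6 7 8 2 / 3 8 6 5 2 7 1 4 9 / 2 1 7 9 8 4 5 3 6 / 5 3 4 6 1 2 9 7 8 / 9 6 1 4 7 8 3 2 5 / 7 2 8 3 9 5 6 1 4 / 8 9 2 7 6 1 4 5 3 / 6 7 5 2 4 3 8 9 1 / 1 4 3 8 5 9 2 6 7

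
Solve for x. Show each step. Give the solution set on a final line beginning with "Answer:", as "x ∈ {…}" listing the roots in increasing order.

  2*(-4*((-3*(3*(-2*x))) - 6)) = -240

Step 1. [2*(-4*((-3*(3*(-2*x))) - 6)) = -240] 2 out front; divide by 2, so div: -4*((-3*(3*(-2*x))) - 6) = -120.
Step 2. [-4*((-3*(3*(-2*x))) - 6) = -120] divide by the outer -4, so div: (-3*(3*(-2*x))) - 6 = 30.
Step 3. [(-3*(3*(-2*x))) - 6 = 30] peel the -6: add 6 from each side, so sub: -3*(3*(-2*x)) = 36.
Step 4. [-3*(3*(-2*x)) = 36] leading coefficient -3: divide by -3 ⇒ div: 3*(-2*x) = -12.
Step 5. [3*(-2*x) = -12] LHS = 3·(…); ÷3 both sides. So div: -2*x = -4.
Step 6. [-2*x = -4] leading coefficient -2: divide by -2 ⇒ div: x = 2.

Answer: x ∈ {2}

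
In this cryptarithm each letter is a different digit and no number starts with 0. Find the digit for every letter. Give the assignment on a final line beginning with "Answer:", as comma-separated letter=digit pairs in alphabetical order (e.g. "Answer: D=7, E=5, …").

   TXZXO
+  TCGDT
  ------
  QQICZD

Step 1. [col 1: O + T ≡ D (mod 10)] column 1 (O + T ≡ D (mod 10), carry-in 0) doesn't pin D yet; pick D=2 and continue ⇒ D=2.
Step 2. [Q] the sum has 6 digits but both addends have 5; that extra leading digit Q is the final carry, namely 1. So Q=1.
Step 3. [col 1: O + T ≡ D (mod 10)] no forcing yet in column 1 (carry-in 0); O=7 is free and consistent — try it. So O=7.
Step 4. [col 1: O + T ≡ D (mod 10)] column 1 reads O+T+carry(0)=D with O=7, D=2; with digits 1,2,7 already taken and all letters distinct, the only value for T is 5. So T=5.
Step 5. [col 2: X + D ≡ Z (mod 10)] X=6 is one option consistent with column 2 (X + D ≡ Z (mod 10), carry-in 1) — take it. So X=6.
Step 6. [col 2: X + D ≡ Z (mod 10)] in column 2 we have X+D≡Z with carry-in 1; given X=6, D=2 and digits 1,2,5,6,7 already taken and all letters distinct, that pins Z to 9 ⇒ Z=9.
Step 7. [col 3: Z + G ≡ C (mod 10)] column 3 reads Z+G+carry(0)=C with Z=9; with digits 1,2,5,6,7,9 already taken and all letters distinct, the only value for C is 3 ⇒ C=3.
Step 8. [col 3: Z + G ≡ C (mod 10)] from column 3 (Z=9, C=3, carry-in 0, digits 1,2,3,5,6,7,9 already taken and all letters distinct): G must equal 4, so G=4.
Step 9. [col 4: X + C ≡ I (mod 10)] column 4 reads X+C+carry(1)=I with X=6, C=3; with digits 1,2,3,4,5,6,7,9 already taken and all letters distinct, the only value for I is 0. So I=0.

Answer: C=3, D=2, G=4, I=0, O=7, Q=1, T=5, X=6, Z=9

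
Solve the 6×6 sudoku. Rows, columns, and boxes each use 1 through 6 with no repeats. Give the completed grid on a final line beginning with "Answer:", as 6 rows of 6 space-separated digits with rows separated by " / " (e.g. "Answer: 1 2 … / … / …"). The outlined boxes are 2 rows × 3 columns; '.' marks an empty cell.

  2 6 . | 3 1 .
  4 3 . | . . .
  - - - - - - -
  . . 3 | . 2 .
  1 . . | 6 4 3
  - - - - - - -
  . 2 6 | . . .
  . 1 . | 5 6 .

Step 1. [r3c6∈{1,5}] r3c6 is the only open cell in box 4 admitting 5, so r3c6=5.
Step 2. [r5c4∈{1,4}] r5c4 is the only open cell in col 4 admitting 4 ⇒ r5c4=4.
Step 3. [r1c3∈{5}] r1c3 is down to just 5 ⇒ r1c3=5.
Step 4. [r5c5∈{3}] r5c5's peers cover all but 3 ⇒ r5c5=3.
Step 5. [r6c6∈{2}] r6c6's peers cover all but 2 ⇒ r6c6=2.
Step 6. [r2c3∈{1}] r2c3 is down to just 1 ⇒ r2c3=1.
Step 7. [r6c1∈{3}] r6c1 is down to just 3, so r6c1=3.
Step 8. [r3c2∈{4}] r3c2 is down to just 4. So r3c2=4.
Step 9. [r3c1∈{6}] nothing but 6 survives at r3c1 ⇒ r3c1=6.
Step 10. [r5c6∈{1}] r5c6 has the single candidate 1, so r5c6=1.
Step 11. [r2c6∈{6}] nothing but 6 survives at r2c6, so r2c6=6.
Step 12. [r2c5∈{5}] only 5 remains possible at r2c5, so r2c5=5.
Step 13. [r3c4∈{1}] r3c4 is down to just 1 ⇒ r3c4=1.
Step 14. [r4c2∈{5}] r4c2 has the single candidate 5. So r4c2=5.
Step 15. [r5c1∈{5}] r5c1 has the single candidate 5 ⇒ r5c1=5.
Step 16. [r4c3∈{2}] only 2 remains possible at r4c3, so r4c3=2.
Step 17. [r6c3∈{4}] r6c3's peers cover all but 4. So r6c3=4.
Step 18. [r1c6∈{4}] nothing but 4 survives at r1c6, so r1c6=4.
Step 19. [r2c4∈{2}] r2c4 has the single candidate 2. So r2c4=2.

Answer: 2 6 5 3 1 4 / 4 3 1 2 5 6 / 6 4 3 1 2 5 / 1 5 2 6 4 3 / 5 2 6 4 3 1 / 3 1 4 5 6 2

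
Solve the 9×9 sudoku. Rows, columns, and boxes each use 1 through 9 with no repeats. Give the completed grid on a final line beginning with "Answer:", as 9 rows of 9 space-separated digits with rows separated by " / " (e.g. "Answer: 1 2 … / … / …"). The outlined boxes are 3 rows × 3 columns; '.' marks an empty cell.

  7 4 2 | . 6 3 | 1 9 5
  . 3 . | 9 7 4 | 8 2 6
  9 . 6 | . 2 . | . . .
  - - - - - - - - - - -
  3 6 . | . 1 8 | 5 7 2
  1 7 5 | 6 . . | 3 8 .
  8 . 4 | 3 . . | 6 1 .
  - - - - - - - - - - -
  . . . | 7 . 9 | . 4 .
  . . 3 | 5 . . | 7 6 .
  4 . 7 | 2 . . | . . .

Step 1. [r3c2∈{1,5,8}] r3c2 is the only open cell in box 1 admitting 8 ⇒ r3c2=8.
Step 2. [r6c9∈{9}] r6c9 is down to just 9, so r6c9=9.
Step 3. [r8c6∈{1}] r8c6 has the single candidate 1, so r8c6=1.
Step 4. [r7c3∈{1,8}] col 3 places 8 nowhere but r7c3 ⇒ r7c3=8.
Step 5. [r8c1∈{2}] r8c1 has the single candidate 2, so r8c1=2.
Step 6. [r6c6∈{2,5,7}] in row 6, 7 fits only at r6c6. So r6c6=7.
Step 7. [r8c5∈{4,8}] 4 has one home in row 8: r8c5. So r8c5=4.
Step 8. [r3c9∈{3,4,7}] in row 3, 7 fits only at r3c9. So r3c9=7.
Step 9. [r9c5∈{3,8}] in col 5, 8 fits only at r9c5. So r9c5=8.
Step 10. [r9c8∈{3,5}] across col 8, 5 lands solely at r9c8, so r9c8=5.
Step 11. [r9c9∈{1,3}] 3 has one home in row 9: r9c9. So r9c9=3.
Step 12. [r7c2∈{1,5}] col 2 places 5 nowhere but r7c2 ⇒ r7c2=5.
Step 13. [r9c7∈{9}] only 9 remains possible at r9c7. So r9c7=9.
Step 14. [r8c2∈{9}] only 9 remains possible at r8c2 ⇒ r8c2=9.
Step 15. [r6c5∈{5}] nothing but 5 survives at r6c5 ⇒ r6c5=5.
Step 16. [r5c9∈{4}] only 4 remains possible at r5c9 ⇒ r5c9=4.
Step 17. [r4c4∈{4}] r4c4's peers cover all but 4, so r4c4=4.
Step 18. [r8c9∈{8}] r8c9 has the single candidate 8, so r8c9=8.
Step 19. [r2c1∈{5}] only 5 remains possible at r2c1 ⇒ r2c1=5.
Step 20. [r2c3∈{1}] only 1 remains possible at r2c3. So r2c3=1.
Step 21. [r3c7∈{4}] r3c7 has the single candidate 4 ⇒ r3c7=4.
Step 22. [r4c3∈{9}] r4c3 is down to just 9. So r4c3=9.
Step 23. [r7c7∈{2}] r7c7's peers cover all but 2 ⇒ r7c7=2.
Step 24. [r3c4∈{1}] r3c4's peers cover all but 1. So r3c4=1.
Step 25. [r3c8∈{3}] r3c8 is down to just 3. So r3c8=3.
Step 26. [r5c6∈{2}] r5c6 has the single candidate 2 ⇒ r5c6=2.
Step 27. [r6c2∈{2}] r6c2 is down to just 2, so r6c2=2.
Step 28. [r9c6∈{6}] r9c6 is down to just 6. So r9c6=6.
Step 29. [r7c5∈{3}] only 3 remains possible at r7c5 ⇒ r7c5=3.
Step 30. [r9c2∈{1}] nothing but 1 survives at r9c2. So r9c2=1.
Step 31. [r1c4∈{8}] r1c4 is down to just 8. So r1c4=8.
Step 32. [r7c9∈{1}] r7c9 is down to just 1 ⇒ r7c9=1.
Step 33. [r3c6∈{5}] nothing but 5 survives at r3c6 ⇒ r3c6=5.
Step 34. [r5c5∈{9}] r5c5's peers cover all but 9, so r5c5=9.
Step 35. [r7c1∈{6}] nothing but 6 survives at r7c1. So r7c1=6.

Answer: 7 4 2 8 6 3 1 9 5 / 5 3 1 9 7 4 8 2 6 / 9 8 6 1 2 5 4 3 7 / 3 6 9 4 1 8 5 7 2 / 1 7 5 6 9 2 3 8 4 / 8 2 4 3 5 7 6 1 9 / 6 5 8 7 3 9 2 4 1 / 2 9 3 5 4 1 7 6 8 / 4 1 7 2 8 6 9 5 3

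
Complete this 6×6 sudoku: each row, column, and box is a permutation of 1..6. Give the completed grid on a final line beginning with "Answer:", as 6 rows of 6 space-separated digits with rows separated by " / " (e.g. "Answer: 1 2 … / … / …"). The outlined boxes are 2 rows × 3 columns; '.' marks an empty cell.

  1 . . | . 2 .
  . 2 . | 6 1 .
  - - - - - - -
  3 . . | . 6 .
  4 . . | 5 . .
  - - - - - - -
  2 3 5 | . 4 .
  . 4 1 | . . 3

Step 1. [r3c3∈{2}] r3c3 is down to just 2 ⇒ r3c3=2.
Step 2. [r2c3∈{3,4}] r2c3 is the only open cell in row 2 admitting 3. So r2c3=3.
Step 3. [r2c6∈{4,5}] 4 has one home in row 2: r2c6 ⇒ r2c6=4.
Step 4. [r3c6∈{1}] only 1 remains possible at r3c6. So r3c6=1.
Step 5. [r4c3∈{6}] only 6 remains possible at r4c3. So r4c3=6.
Step 6. [r3c2∈{5}] only 5 remains possible at r3c2, so r3c2=5.
Step 7. [r2c1∈{5}] r2c1 is down to just 5 ⇒ r2c1=5.
Step 8. [r1c3∈{4}] r1c3 has the single candidate 4, so r1c3=4.
Step 9. [r1c4∈{3}] r1c4 is down to just 3. So r1c4=3.
Step 10. [r1c6∈{5}] r1c6 has the single candidate 5, so r1c6=5.
Step 11. [r6c5∈{5}] r6c5's peers cover all but 5 ⇒ r6c5=5.
Step 12. [r4c2∈{1}] r4c2 has the single candidate 1 ⇒ r4c2=1.
Step 13. [r3c4∈{4}] r3c4 is down to just 4, so r3c4=4.
Step 14. [r1c2∈{6}] nothing but 6 survives at r1c2 ⇒ r1c2=6.
Step 15. [r6c1∈{6}] r6c1's peers cover all but 6 ⇒ r6c1=6.
Step 16. [r4c5∈{3}] nothing but 3 survives at r4c5, so r4c5=3.
Step 17. [r6c4∈{2}] only 2 remains possible at r6c4. So r6c4=2.
Step 18. [r4c6∈{2}] only 2 remains possible at r4c6 ⇒ r4c6=2.
Step 19. [r5c6∈{6}] r5c6's peers cover all but 6, so r5c6=6.
Step 20. [r5c4∈{1}] r5c4 is down to just 1, so r5c4=1.

Answer: 1 6 4 3 2 5 / 5 2 3 6 1 4 / 3 5 2 4 6 1 / 4 1 6 5 3 2 / 2 3 5 1 4 6 / 6 4 1 2 5 3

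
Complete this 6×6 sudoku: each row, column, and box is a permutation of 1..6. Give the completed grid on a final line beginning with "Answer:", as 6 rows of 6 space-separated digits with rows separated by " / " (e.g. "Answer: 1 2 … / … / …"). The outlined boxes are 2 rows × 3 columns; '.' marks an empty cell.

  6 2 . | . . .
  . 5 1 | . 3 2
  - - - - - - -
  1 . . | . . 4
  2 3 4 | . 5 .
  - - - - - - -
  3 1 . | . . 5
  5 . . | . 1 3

Step 1. [r2c4∈{4,6}] 6 has one home in row 2: r2c4. So r2c4=6.
Step 2. [r5c5∈{2,4,6}] in box 6, 6 fits only at r5c5, so r5c5=6.
Step 3. [r5c4∈{2,4}] in row 5, 4 fits only at r5c4. So r5c4=4.
Step 4. [r3c2∈{6}] nothing but 6 survives at r3c2 ⇒ r3c2=6.
Step 5. [r1c6∈{1}] r1c6 is down to just 1 ⇒ r1c6=1.
Step 6. [r6c4∈{2}] r6c4 is down to just 2. So r6c4=2.
Step 7. [r3c3∈{5}] r3c3 has the single candidate 5, so r3c3=5.
Step 8. [r1c5∈{4}] only 4 remains possible at r1c5, so r1c5=4.
Step 9. [r2c1∈{4}] r2c1 is down to just 4 ⇒ r2c1=4.
Step 10. [r6c2∈{4}] r6c2's peers cover all but 4 ⇒ r6c2=4.
Step 11. [r1c4∈{5}] only 5 remains possible at r1c4, so r1c4=5.
Step 12. [r3c5∈{2}] r3c5's peers cover all but 2, so r3c5=2.
Step 13. [r4c4∈{1}] nothing but 1 survives at r4c4 ⇒ r4c4=1.
Step 14. [r6c3∈{6}] r6c3 is down to just 6. So r6c3=6.
Step 15. [r4c6∈{6}] only 6 remains possible at r4c6 ⇒ r4c6=6.
Step 16. [r5c3∈{2}] nothing but 2 survives at r5c3, so r5c3=2.
Step 17. [r3c4∈{3}] nothing but 3 survives at r3c4. So r3c4=3.
Step 18. [r1c3∈{3}] r1c3's peers cover all but 3. So r1c3=3.

Answer: 6 2 3 5 4 1 / 4 5 1 6 3 2 / 1 6 5 3 2 4 / 2 3 4 1 5 6 / 3 1 2 4 6 5 / 5 4 6 2 1 3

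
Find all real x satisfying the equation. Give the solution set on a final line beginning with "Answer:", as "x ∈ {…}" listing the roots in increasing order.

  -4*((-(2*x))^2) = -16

Step 1. [-4*((-(2*x))^2) = -16] LHS = -4·(…); ÷-4 both sides ⇒ div: (-(2*x))^2 = 4.
Step 2. [(-(2*x))^2 = 4] 4 ≥ 0, LHS is (·)² — take ±√. So sqrt: -(2*x) = 2 or -2.
Step 3. [-(2*x) = 2 or -2] flip signs both sides, so neg: 2*x = -2 or 2.
Step 4. [2*x = -2 or 2] divide by the outer 2. So div: x = -1 or 1.

Answer: x ∈ {-1, 1}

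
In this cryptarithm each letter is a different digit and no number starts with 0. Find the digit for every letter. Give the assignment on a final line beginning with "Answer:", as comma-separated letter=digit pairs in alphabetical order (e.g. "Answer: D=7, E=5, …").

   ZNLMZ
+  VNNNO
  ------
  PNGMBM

Step 1. [col 1: Z + O ≡ M (mod 10)] M=2 is one option consistent with column 1 (Z + O ≡ M (mod 10), carry-in 0) — take it, so M=2.
Step 2. [P] the sum has 6 digits but both addends have 5; that extra leading digit P is the final carry, namely 1, so P=1.
Step 3. [col 1: Z + O ≡ M (mod 10)] column 1 (Z + O ≡ M (mod 10), carry-in 0) doesn't pin O yet; pick O=4 and continue ⇒ O=4.
Step 4. [col 1: Z + O ≡ M (mod 10)] from column 1 (O=4, M=2, carry-in 0, digits 1,2,4 already taken and all letters distinct): Z must equal 8, so Z=8.
Step 5. [col 2: M + N ≡ B (mod 10)] column 2 (M + N ≡ B (mod 10), carry-in 1) doesn't pin N yet; pick N=3 and continue. So N=3.
Step 6. [col 2: M + N ≡ B (mod 10)] column 2: given M=2, N=3, carry-in 1, and digits 1,2,3,4,8 already taken and all letters distinct, M+N≡B (mod 10) forces B=6. So B=6.
Step 7. [col 3: L + N ≡ M (mod 10)] in column 3 we have L+N≡M with carry-in 0; given N=3, M=2 and digits 1,2,3,4,6,8 already taken and all letters distinct, that pins L to 9, so L=9.
Step 8. [col 4: N + N ≡ G (mod 10)] column 4 reads N+N+carry(1)=G with N=3; with digits 1,2,3,4,6,8,9 already taken and all letters distinct, the only value for G is 7, so G=7.
Step 9. [col 5: Z + V ≡ N (mod 10)] column 5 reads Z+V+carry(0)=N with Z=8, N=3; with digits 1,2,3,4,6,7,8,9 already taken and all letters distinct, the only value for V is 5. So V=5.

Answer: B=6, G=7, L=9, M=2, N=3, O=4, P=1, V=5, Z=8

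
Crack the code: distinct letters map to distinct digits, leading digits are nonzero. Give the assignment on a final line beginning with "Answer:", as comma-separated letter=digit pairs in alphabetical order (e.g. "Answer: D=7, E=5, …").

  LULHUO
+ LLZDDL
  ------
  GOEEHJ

Step 1. [col 1: O + L ≡ J (mod 10)] column 1 (O + L ≡ J (mod 10), carry-in 0) doesn't pin L yet; pick L=3 and continue ⇒ L=3.
Step 2. [col 1: O + L ≡ J (mod 10)] no forcing yet in column 1 (carry-in 0); J=5 is free and consistent — try it, so J=5.
Step 3. [col 1: O + L ≡ J (mod 10)] from column 1 (L=3, J=5, carry-in 0, digits 3,5 already taken and all letters distinct): O must equal 2, so O=2.
Step 4. [col 2: U + D ≡ H (mod 10)] column 2 (U + D ≡ H (mod 10), carry-in 0) doesn't pin H yet; pick H=9 and continue ⇒ H=9.
Step 5. [col 2: U + D ≡ H (mod 10)] several values work for U in column 2 (U + D ≡ H (mod 10), carry-in 0); try U=8. So U=8.
Step 6. [col 2: U + D ≡ H (mod 10)] from column 2 (U=8, H=9, carry-in 0, digits 2,3,5,8,9 already taken and all letters distinct): D must equal 1 ⇒ D=1.
Step 7. [col 3: H + D ≡ E (mod 10)] from column 3 (H=9, D=1, carry-in 0, digits 1,2,3,5,8,9 already taken and all letters distinct): E must equal 0, so E=0.
Step 8. [col 4: L + Z ≡ E (mod 10)] from column 4 (L=3, E=0, carry-in 1, digits 0,1,2,3,5,8,9 already taken and all letters distinct): Z must equal 6, so Z=6.
Step 9. [col 6: L + L ≡ G (mod 10)] in column 6 we have L+L≡G with carry-in 1; given L=3 and digits 0,1,2,3,5,6,8,9 already taken and all letters distinct, that pins G to 7. So G=7.

Answer: D=1, E=0, G=7, H=9, J=5, L=3, O=2, U=8, Z=6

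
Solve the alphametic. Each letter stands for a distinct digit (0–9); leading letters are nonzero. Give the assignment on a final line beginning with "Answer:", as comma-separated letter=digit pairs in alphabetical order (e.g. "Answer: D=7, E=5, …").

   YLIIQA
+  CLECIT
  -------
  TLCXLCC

Step 1. [col 1: A + T ≡ C (mod 10)] no forcing yet in column 1 (carry-in 0); A=4 is free and consistent — try it, so A=4.
Step 2. [col 1: A + T ≡ C (mod 10)] T=1 is one option consistent with column 1 (A + T ≡ C (mod 10), carry-in 0) — take it, so T=1.
Step 3. [col 1: A + T ≡ C (mod 10)] from column 1 (A=4, T=1, carry-in 0, digits 1,4 already taken and all letters distinct): C must equal 5, so C=5.
Step 4. [col 2: Q + I ≡ C (mod 10)] column 2 (Q + I ≡ C (mod 10), carry-in 0) doesn't pin Q yet; pick Q=9 and continue ⇒ Q=9.
Step 5. [col 2: Q + I ≡ C (mod 10)] from column 2 (Q=9, C=5, carry-in 0, digits 1,4,5,9 already taken and all letters distinct): I must equal 6 ⇒ I=6.
Step 6. [col 3: I + C ≡ L (mod 10)] column 3 reads I+C+carry(1)=L with I=6, C=5; with digits 1,4,5,6,9 already taken and all letters distinct, the only value for L is 2 ⇒ L=2.
Step 7. [col 4: I + E ≡ X (mod 10)] no forcing yet in column 4 (carry-in 1); X=0 is free and consistent — try it ⇒ X=0.
Step 8. [col 4: I + E ≡ X (mod 10)] column 4 reads I+E+carry(1)=X with I=6, X=0; with digits 0,1,2,4,5,6,9 already taken and all letters distinct, the only value for E is 3. So E=3.
Step 9. [col 6: Y + C ≡ L (mod 10)] column 6: given C=5, L=2, carry-in 0, and digits 0,1,2,3,4,5,6,9 already taken and all letters distinct, Y+C≡L (mod 10) forces Y=7. So Y=7.

Answer: A=4, C=5, E=3, I=6, L=2, Q=9, T=1, X=0, Y=7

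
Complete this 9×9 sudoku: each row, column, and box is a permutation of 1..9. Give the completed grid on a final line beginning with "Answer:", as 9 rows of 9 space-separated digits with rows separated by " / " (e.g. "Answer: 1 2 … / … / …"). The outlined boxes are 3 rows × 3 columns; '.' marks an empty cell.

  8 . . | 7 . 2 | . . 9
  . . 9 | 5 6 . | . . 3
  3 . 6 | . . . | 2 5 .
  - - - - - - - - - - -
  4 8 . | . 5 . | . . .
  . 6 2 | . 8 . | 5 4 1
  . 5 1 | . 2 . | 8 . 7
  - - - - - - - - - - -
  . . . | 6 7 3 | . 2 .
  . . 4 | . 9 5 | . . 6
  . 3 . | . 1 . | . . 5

Step 1. [r6c1∈{9}] r6c1's peers cover all but 9 ⇒ r6c1=9.
Step 2. [r3c5∈{4}] r3c5 is down to just 4. So r3c5=4.
Step 3. [r5c1∈{7}] r5c1 is down to just 7, so r5c1=7.
Step 4. [r5c6∈{9}] r5c6's peers cover all but 9. So r5c6=9.
Step 5. [r3c9∈{8}] only 8 remains possible at r3c9 ⇒ r3c9=8.
Step 6. [r9c3∈{7,8}] col 3 places 7 nowhere but r9c3 ⇒ r9c3=7.
Step 7. [r3c6∈{1}] r3c6's peers cover all but 1 ⇒ r3c6=1.
Step 8. [r4c3∈{3}] r4c3 is down to just 3. So r4c3=3.
Step 9. [r8c7∈{1,3,7}] in col 7, 3 fits only at r8c7 ⇒ r8c7=3.
Step 10. [r2c7∈{1,4,7}] across col 7, 7 lands solely at r2c7. So r2c7=7.
Step 11. [r1c7∈{1,4,6}] r1c7 is the only open cell in box 3 admitting 4 ⇒ r1c7=4.
Step 12. [r1c2∈{1}] r1c2 is down to just 1 ⇒ r1c2=1.
Step 13. [r4c7∈{6,9}] col 7 places 6 nowhere but r4c7. So r4c7=6.
Step 14. [r8c2∈{2}] r8c2's peers cover all but 2 ⇒ r8c2=2.
Step 15. [r7c7∈{1,9}] r7c7 is the only open cell in col 7 admitting 1 ⇒ r7c7=1.
Step 16. [r8c4∈{8}] nothing but 8 survives at r8c4, so r8c4=8.
Step 17. [r9c6∈{4}] r9c6 is down to just 4 ⇒ r9c6=4.
Step 18. [r9c8∈{8,9}] r9c8 is the only open cell in row 9 admitting 8 ⇒ r9c8=8.
Step 19. [r7c3∈{5,8}] in row 7, 8 fits only at r7c3 ⇒ r7c3=8.
Step 20. [r5c4∈{3}] only 3 remains possible at r5c4. So r5c4=3.
Step 21. [r7c1∈{5}] r7c1 is down to just 5, so r7c1=5.
Step 22. [r2c1∈{2}] only 2 remains possible at r2c1 ⇒ r2c1=2.
Step 23. [r9c7∈{9}] r9c7 has the single candidate 9 ⇒ r9c7=9.
Step 24. [r3c4∈{9}] r3c4 has the single candidate 9. So r3c4=9.
Step 25. [r2c8∈{1}] r2c8's peers cover all but 1, so r2c8=1.
Step 26. [r4c6∈{7}] only 7 remains possible at r4c6, so r4c6=7.
Step 27. [r7c2∈{9}] nothing but 9 survives at r7c2. So r7c2=9.
Step 28. [r2c2∈{4}] r2c2's peers cover all but 4 ⇒ r2c2=4.
Step 29. [r6c6∈{6}] only 6 remains possible at r6c6, so r6c6=6.
Step 30. [r1c8∈{6}] only 6 remains possible at r1c8, so r1c8=6.
Step 31. [r8c1∈{1}] r8c1's peers cover all but 1 ⇒ r8c1=1.
Step 32. [r1c3∈{5}] r1c3 has the single candidate 5, so r1c3=5.
Step 33. [r6c8∈{3}] r6c8 has the single candidate 3. So r6c8=3.
Step 34. [r4c9∈{2}] r4c9 has the single candidate 2, so r4c9=2.
Step 35. [r9c4∈{2}] nothing but 2 survives at r9c4 ⇒ r9c4=2.
Step 36. [r3c2∈{7}] r3c2's peers cover all but 7 ⇒ r3c2=7.
Step 37. [r1c5∈{3}] r1c5 has the single candidate 3. So r1c5=3.
Step 38. [r7c9∈{4}] r7c9's peers cover all but 4 ⇒ r7c9=4.
Step 39. [r9c1∈{6}] r9c1 is down to just 6 ⇒ r9c1=6.
Step 40. [r2c6∈{8}] r2c6's peers cover all but 8, so r2c6=8.
Step 41. [r6c4∈{4}] nothing but 4 survives at r6c4, so r6c4=4.
Step 42. [r4c8∈{9}] r4c8 is down to just 9, so r4c8=9.
Step 43. [r4c4∈{1}] r4c4's peers cover all but 1 ⇒ r4c4=1.
Step 44. [r8c8∈{7}] only 7 remains possible at r8c8 ⇒ r8c8=7.

Answer: 8 1 5 7 3 2 4 6 9 / 2 4 9 5 6 8 7 1 3 / 3 7 6 9 4 1 2 5 8 / 4 8 3 1 5 7 6 9 2 / 7 6 2 3 8 9 5 4 1 / 9 5 1 4 2 6 8 3 7 / 5 9 8 6 7 3 1 2 4 / 1 2 4 8 9 5 3 7 6 / 6 3 7 2 1 4 9 8 5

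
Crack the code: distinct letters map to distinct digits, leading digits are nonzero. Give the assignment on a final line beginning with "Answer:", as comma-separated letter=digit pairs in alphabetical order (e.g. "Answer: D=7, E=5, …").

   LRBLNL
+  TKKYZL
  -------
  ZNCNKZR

Step 1. [Z] Z is the leading digit of a 7-digit sum of two 6-digit numbers; the final carry is exactly 1. So Z=1.
Step 2. [col 1: L + L ≡ R (mod 10)] R=8 is one option consistent with column 1 (L + L ≡ R (mod 10), carry-in 0) — take it ⇒ R=8.
Step 3. [col 1: L + L ≡ R (mod 10)] column 1 (L + L ≡ R (mod 10), carry-in 0) doesn't pin L yet; pick L=4 and continue. So L=4.
Step 4. [col 2: N + Z ≡ Z (mod 10)] from column 2 (Z=1, carry-in 0, digits 1,4,8 already taken and all letters distinct): N must equal 0, so N=0.
Step 5. [col 3: L + Y ≡ K (mod 10)] several values work for K in column 3 (L + Y ≡ K (mod 10), carry-in 0); try K=3, so K=3.
Step 6. [col 3: L + Y ≡ K (mod 10)] in column 3 we have L+Y≡K with carry-in 0; given L=4, K=3 and digits 0,1,3,4,8 already taken and all letters distinct, that pins Y to 9, so Y=9.
Step 7. [col 4: B + K ≡ N (mod 10)] column 4: given K=3, N=0, carry-in 1, and digits 0,1,3,4,8,9 already taken and all letters distinct, B+K≡N (mod 10) forces B=6, so B=6.
Step 8. [col 5: R + K ≡ C (mod 10)] from column 5 (R=8, K=3, carry-in 1, digits 0,1,3,4,6,8,9 already taken and all letters distinct): C must equal 2 ⇒ C=2.
Step 9. [col 6: L + T ≡ N (mod 10)] in column 6 we have L+T≡N with carry-in 1; given L=4, N=0 and digits 0,1,2,3,4,6,8,9 already taken and all letters distinct, that pins T to 5 ⇒ T=5.

Answer: B=6, C=2, K=3, L=4, N=0, R=8, T=5, Y=9, Z=1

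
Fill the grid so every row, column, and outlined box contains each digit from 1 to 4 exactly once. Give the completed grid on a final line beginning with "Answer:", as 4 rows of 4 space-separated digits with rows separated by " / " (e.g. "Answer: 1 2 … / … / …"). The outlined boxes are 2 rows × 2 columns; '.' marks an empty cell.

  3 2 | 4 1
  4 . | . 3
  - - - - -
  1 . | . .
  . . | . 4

Step 1. [r4c3∈{1,2,3}] in row 4, 1 fits only at r4c3, so r4c3=1.
Step 2. [r3c3∈{2,3}] 3 has one home in col 3: r3c3. So r3c3=3.
Step 3. [r4c1∈{2}] r4c1 is down to just 2 ⇒ r4c1=2.
Step 4. [r2c2∈{1}] r2c2's peers cover all but 1 ⇒ r2c2=1.
Step 5. [r2c3∈{2}] r2c3's peers cover all but 2, so r2c3=2.
Step 6. [r4c2∈{3}] only 3 remains possible at r4c2. So r4c2=3.
Step 7. [r3c2∈{4}] r3c2 has the single candidate 4. So r3c2=4.
Step 8. [r3c4∈{2}] nothing but 2 survives at r3c4. So r3c4=2.

Answer: 3 2 4 1 / 4 1 2 3 / 1 4 3 2 / 2 3 1 4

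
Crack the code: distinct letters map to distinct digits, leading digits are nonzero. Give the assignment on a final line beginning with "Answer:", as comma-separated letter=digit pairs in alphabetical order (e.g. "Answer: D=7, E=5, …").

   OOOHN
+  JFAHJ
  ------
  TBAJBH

Step 1. [col 1: N + J ≡ H (mod 10)] no forcing yet in column 1 (carry-in 0); N=3 is free and consistent — try it. So N=3.
Step 2. [T] adding two 5-digit numbers gives at most 5+1 digits, and here it does — T is that final carry and must be 1 ⇒ T=1.
Step 3. [col 1: N + J ≡ H (mod 10)] H=5 is one option consistent with column 1 (N + J ≡ H (mod 10), carry-in 0) — take it, so H=5.
Step 4. [col 1: N + J ≡ H (mod 10)] column 1 reads N+J+carry(0)=H with N=3, H=5; with digits 1,3,5 already taken and all letters distinct, the only value for J is 2 ⇒ J=2.
Step 5. [col 2: H + H ≡ B (mod 10)] column 2 reads H+H+carry(0)=B with H=5; with digits 1,2,3,5 already taken and all letters distinct, the only value for B is 0. So B=0.
Step 6. [col 3: O + A ≡ J (mod 10)] no forcing yet in column 3 (carry-in 1); O=7 is free and consistent — try it, so O=7.
Step 7. [col 3: O + A ≡ J (mod 10)] column 3: given O=7, J=2, carry-in 1, and digits 0,1,2,3,5,7 already taken and all letters distinct, O+A≡J (mod 10) forces A=4 ⇒ A=4.
Step 8. [col 4: O + F ≡ A (mod 10)] column 4: given O=7, A=4, carry-in 1, and digits 0,1,2,3,4,5,7 already taken and all letters distinct, O+F≡A (mod 10) forces F=6, so F=6.

Answer: A=4, B=0, F=6, H=5, J=2, N=3, O=7, T=1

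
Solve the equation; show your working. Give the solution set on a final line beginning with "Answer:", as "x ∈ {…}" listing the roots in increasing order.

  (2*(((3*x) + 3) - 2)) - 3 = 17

Step 1. [(2*(((3*x) + 3) - 2)) - 3 = 17] -3 is outermost — add 3 both sides. So sub: 2*(((3*x) + 3) - 2) = 20.
Step 2. [2*(((3*x) + 3) - 2) = 20] leading coefficient 2: divide by 2, so div: ((3*x) + 3) - 2 = 10.
Step 3. [((3*x) + 3) - 2 = 10] -2 is outermost — add 2 both sides, so sub: (3*x) + 3 = 12.
Step 4. [(3*x) + 3 = 12] +3 is outermost — subtract 3 both sides, so sub: 3*x = 9.
Step 5. [3*x = 9] leading coefficient 3: divide by 3 ⇒ div: x = 3.

Answer: x ∈ {3}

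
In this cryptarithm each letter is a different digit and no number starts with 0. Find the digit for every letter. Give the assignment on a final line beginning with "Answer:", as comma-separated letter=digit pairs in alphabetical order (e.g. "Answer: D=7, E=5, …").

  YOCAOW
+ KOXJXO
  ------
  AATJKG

Step 1. [col 1: W + O ≡ G (mod 10)] no forcing yet in column 1 (carry-in 0); G=6 is free and consistent — try it, so G=6.
Step 2. [col 1: W + O ≡ G (mod 10)] several values work for O in column 1 (W + O ≡ G (mod 10), carry-in 0); try O=4 ⇒ O=4.
Step 3. [col 1: W + O ≡ G (mod 10)] in column 1 we have W+O≡G with carry-in 0; given O=4, G=6 and digits 4,6 already taken and all letters distinct, that pins W to 2, so W=2.
Step 4. [col 2: O + X ≡ K (mod 10)] no forcing yet in column 2 (carry-in 0); X=7 is free and consistent — try it, so X=7.
Step 5. [col 2: O + X ≡ K (mod 10)] column 2 reads O+X+carry(0)=K with O=4, X=7; with digits 2,4,6,7 already taken and all letters distinct, the only value for K is 1. So K=1.
Step 6. [col 3: A + J ≡ J (mod 10)] in column 3 we have A+J≡J with carry-in 1; given nothing yet and digits 1,2,4,6,7 already taken and all letters distinct, that pins A to 9 ⇒ A=9.
Step 7. [col 3: A + J ≡ J (mod 10)] column 3 (A + J ≡ J (mod 10), carry-in 1) doesn't pin J yet; pick J=0 and continue. So J=0.
Step 8. [col 4: C + X ≡ T (mod 10)] column 4: given X=7, carry-in 1, and digits 0,1,2,4,6,7,9 already taken and all letters distinct, C+X≡T (mod 10) forces T=3. So T=3.
Step 9. [col 4: C + X ≡ T (mod 10)] from column 4 (X=7, T=3, carry-in 1, digits 0,1,2,3,4,6,7,9 already taken and all letters distinct): C must equal 5. So C=5.
Step 10. [col 6: Y + K ≡ A (mod 10)] column 6: given K=1, A=9, carry-in 0, and digits 0,1,2,3,4,5,6,7,9 already taken and all letters distinct, Y+K≡A (mod 10) forces Y=8, so Y=8.

Answer: A=9, C=5, G=6, J=0, K=1, O=4, T=3, W=2, X=7, Y=8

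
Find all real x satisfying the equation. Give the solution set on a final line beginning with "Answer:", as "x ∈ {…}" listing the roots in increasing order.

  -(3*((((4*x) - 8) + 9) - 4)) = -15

Step 1. [-(3*((((4*x) - 8) + 9) - 4)) = -15] LHS negated; negate both sides, so neg: 3*((((4*x) - 8) + 9) - 4) = 15.
Step 2. [3*((((4*x) - 8) + 9) - 4) = 15] LHS = 3·(…); ÷3 both sides. So div: (((4*x) - 8) + 9) - 4 = 5.
Step 3. [(((4*x) - 8) + 9) - 4 = 5] add 4: x sits inside (… - 4), so sub: ((4*x) - 8) + 9 = 9.
Step 4. [((4*x) - 8) + 9 = 9] subtract 9: x sits inside (… + 9) ⇒ sub: (4*x) - 8 = 0.
Step 5. [(4*x) - 8 = 0] add 8: x sits inside (… - 8). So sub: 4*x = 8.
Step 6. [4*x = 8] leading coefficient 4: divide by 4. So div: x = 2.

Answer: x ∈ {2}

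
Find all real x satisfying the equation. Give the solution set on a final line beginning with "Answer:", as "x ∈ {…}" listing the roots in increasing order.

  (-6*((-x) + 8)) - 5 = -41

Step 1. [(-6*((-x) + 8)) - 5 = -41] peel the -5: add 5 from each side ⇒ sub: -6*((-x) + 8) = -36.
Step 2. [-6*((-x) + 8) = -36] -6 out front; divide by -6 ⇒ div: (-x) + 8 = 6.
Step 3. [(-x) + 8 = 6] subtract 8: x sits inside (… + 8). So sub: -x = -2.
Step 4. [-x = -2] flip signs both sides ⇒ neg: x = 2.

Answer: x ∈ {2}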